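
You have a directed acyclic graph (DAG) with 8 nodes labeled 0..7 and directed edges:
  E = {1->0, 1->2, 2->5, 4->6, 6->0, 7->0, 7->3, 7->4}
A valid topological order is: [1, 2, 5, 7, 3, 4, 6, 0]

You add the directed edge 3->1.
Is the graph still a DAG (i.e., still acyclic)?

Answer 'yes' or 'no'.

Given toposort: [1, 2, 5, 7, 3, 4, 6, 0]
Position of 3: index 4; position of 1: index 0
New edge 3->1: backward (u after v in old order)
Backward edge: old toposort is now invalid. Check if this creates a cycle.
Does 1 already reach 3? Reachable from 1: [0, 1, 2, 5]. NO -> still a DAG (reorder needed).
Still a DAG? yes

Answer: yes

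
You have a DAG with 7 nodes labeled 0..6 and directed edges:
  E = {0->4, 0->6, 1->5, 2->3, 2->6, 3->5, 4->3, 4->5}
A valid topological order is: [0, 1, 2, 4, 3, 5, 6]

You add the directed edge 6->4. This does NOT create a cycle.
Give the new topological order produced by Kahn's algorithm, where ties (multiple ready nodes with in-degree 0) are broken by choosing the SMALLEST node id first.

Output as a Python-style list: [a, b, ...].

Old toposort: [0, 1, 2, 4, 3, 5, 6]
Added edge: 6->4
Position of 6 (6) > position of 4 (3). Must reorder: 6 must now come before 4.
Run Kahn's algorithm (break ties by smallest node id):
  initial in-degrees: [0, 0, 0, 2, 2, 3, 2]
  ready (indeg=0): [0, 1, 2]
  pop 0: indeg[4]->1; indeg[6]->1 | ready=[1, 2] | order so far=[0]
  pop 1: indeg[5]->2 | ready=[2] | order so far=[0, 1]
  pop 2: indeg[3]->1; indeg[6]->0 | ready=[6] | order so far=[0, 1, 2]
  pop 6: indeg[4]->0 | ready=[4] | order so far=[0, 1, 2, 6]
  pop 4: indeg[3]->0; indeg[5]->1 | ready=[3] | order so far=[0, 1, 2, 6, 4]
  pop 3: indeg[5]->0 | ready=[5] | order so far=[0, 1, 2, 6, 4, 3]
  pop 5: no out-edges | ready=[] | order so far=[0, 1, 2, 6, 4, 3, 5]
  Result: [0, 1, 2, 6, 4, 3, 5]

Answer: [0, 1, 2, 6, 4, 3, 5]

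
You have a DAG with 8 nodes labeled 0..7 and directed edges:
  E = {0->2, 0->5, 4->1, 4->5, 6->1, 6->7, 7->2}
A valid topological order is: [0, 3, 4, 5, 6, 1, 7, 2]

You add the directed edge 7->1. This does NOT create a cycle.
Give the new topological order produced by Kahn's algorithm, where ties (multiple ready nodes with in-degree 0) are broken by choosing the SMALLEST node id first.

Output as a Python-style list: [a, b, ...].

Old toposort: [0, 3, 4, 5, 6, 1, 7, 2]
Added edge: 7->1
Position of 7 (6) > position of 1 (5). Must reorder: 7 must now come before 1.
Run Kahn's algorithm (break ties by smallest node id):
  initial in-degrees: [0, 3, 2, 0, 0, 2, 0, 1]
  ready (indeg=0): [0, 3, 4, 6]
  pop 0: indeg[2]->1; indeg[5]->1 | ready=[3, 4, 6] | order so far=[0]
  pop 3: no out-edges | ready=[4, 6] | order so far=[0, 3]
  pop 4: indeg[1]->2; indeg[5]->0 | ready=[5, 6] | order so far=[0, 3, 4]
  pop 5: no out-edges | ready=[6] | order so far=[0, 3, 4, 5]
  pop 6: indeg[1]->1; indeg[7]->0 | ready=[7] | order so far=[0, 3, 4, 5, 6]
  pop 7: indeg[1]->0; indeg[2]->0 | ready=[1, 2] | order so far=[0, 3, 4, 5, 6, 7]
  pop 1: no out-edges | ready=[2] | order so far=[0, 3, 4, 5, 6, 7, 1]
  pop 2: no out-edges | ready=[] | order so far=[0, 3, 4, 5, 6, 7, 1, 2]
  Result: [0, 3, 4, 5, 6, 7, 1, 2]

Answer: [0, 3, 4, 5, 6, 7, 1, 2]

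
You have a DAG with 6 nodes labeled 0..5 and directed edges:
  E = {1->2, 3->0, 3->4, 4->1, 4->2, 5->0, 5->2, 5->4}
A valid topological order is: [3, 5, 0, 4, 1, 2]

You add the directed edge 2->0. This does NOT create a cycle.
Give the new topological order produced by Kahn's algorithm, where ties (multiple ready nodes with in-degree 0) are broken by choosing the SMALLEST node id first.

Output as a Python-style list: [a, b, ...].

Old toposort: [3, 5, 0, 4, 1, 2]
Added edge: 2->0
Position of 2 (5) > position of 0 (2). Must reorder: 2 must now come before 0.
Run Kahn's algorithm (break ties by smallest node id):
  initial in-degrees: [3, 1, 3, 0, 2, 0]
  ready (indeg=0): [3, 5]
  pop 3: indeg[0]->2; indeg[4]->1 | ready=[5] | order so far=[3]
  pop 5: indeg[0]->1; indeg[2]->2; indeg[4]->0 | ready=[4] | order so far=[3, 5]
  pop 4: indeg[1]->0; indeg[2]->1 | ready=[1] | order so far=[3, 5, 4]
  pop 1: indeg[2]->0 | ready=[2] | order so far=[3, 5, 4, 1]
  pop 2: indeg[0]->0 | ready=[0] | order so far=[3, 5, 4, 1, 2]
  pop 0: no out-edges | ready=[] | order so far=[3, 5, 4, 1, 2, 0]
  Result: [3, 5, 4, 1, 2, 0]

Answer: [3, 5, 4, 1, 2, 0]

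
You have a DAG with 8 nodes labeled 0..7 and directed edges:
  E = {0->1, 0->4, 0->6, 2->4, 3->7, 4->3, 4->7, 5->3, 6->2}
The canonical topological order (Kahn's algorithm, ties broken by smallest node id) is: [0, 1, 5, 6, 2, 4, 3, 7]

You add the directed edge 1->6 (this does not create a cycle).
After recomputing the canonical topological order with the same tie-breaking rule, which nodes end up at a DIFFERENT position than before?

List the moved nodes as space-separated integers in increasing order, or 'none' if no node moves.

Old toposort: [0, 1, 5, 6, 2, 4, 3, 7]
Added edge 1->6
Recompute Kahn (smallest-id tiebreak):
  initial in-degrees: [0, 1, 1, 2, 2, 0, 2, 2]
  ready (indeg=0): [0, 5]
  pop 0: indeg[1]->0; indeg[4]->1; indeg[6]->1 | ready=[1, 5] | order so far=[0]
  pop 1: indeg[6]->0 | ready=[5, 6] | order so far=[0, 1]
  pop 5: indeg[3]->1 | ready=[6] | order so far=[0, 1, 5]
  pop 6: indeg[2]->0 | ready=[2] | order so far=[0, 1, 5, 6]
  pop 2: indeg[4]->0 | ready=[4] | order so far=[0, 1, 5, 6, 2]
  pop 4: indeg[3]->0; indeg[7]->1 | ready=[3] | order so far=[0, 1, 5, 6, 2, 4]
  pop 3: indeg[7]->0 | ready=[7] | order so far=[0, 1, 5, 6, 2, 4, 3]
  pop 7: no out-edges | ready=[] | order so far=[0, 1, 5, 6, 2, 4, 3, 7]
New canonical toposort: [0, 1, 5, 6, 2, 4, 3, 7]
Compare positions:
  Node 0: index 0 -> 0 (same)
  Node 1: index 1 -> 1 (same)
  Node 2: index 4 -> 4 (same)
  Node 3: index 6 -> 6 (same)
  Node 4: index 5 -> 5 (same)
  Node 5: index 2 -> 2 (same)
  Node 6: index 3 -> 3 (same)
  Node 7: index 7 -> 7 (same)
Nodes that changed position: none

Answer: none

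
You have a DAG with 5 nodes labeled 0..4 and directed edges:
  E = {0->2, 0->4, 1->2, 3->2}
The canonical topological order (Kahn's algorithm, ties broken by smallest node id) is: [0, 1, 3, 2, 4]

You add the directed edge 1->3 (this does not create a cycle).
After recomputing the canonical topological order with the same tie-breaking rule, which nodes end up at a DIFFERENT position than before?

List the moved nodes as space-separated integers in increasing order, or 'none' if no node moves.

Answer: none

Derivation:
Old toposort: [0, 1, 3, 2, 4]
Added edge 1->3
Recompute Kahn (smallest-id tiebreak):
  initial in-degrees: [0, 0, 3, 1, 1]
  ready (indeg=0): [0, 1]
  pop 0: indeg[2]->2; indeg[4]->0 | ready=[1, 4] | order so far=[0]
  pop 1: indeg[2]->1; indeg[3]->0 | ready=[3, 4] | order so far=[0, 1]
  pop 3: indeg[2]->0 | ready=[2, 4] | order so far=[0, 1, 3]
  pop 2: no out-edges | ready=[4] | order so far=[0, 1, 3, 2]
  pop 4: no out-edges | ready=[] | order so far=[0, 1, 3, 2, 4]
New canonical toposort: [0, 1, 3, 2, 4]
Compare positions:
  Node 0: index 0 -> 0 (same)
  Node 1: index 1 -> 1 (same)
  Node 2: index 3 -> 3 (same)
  Node 3: index 2 -> 2 (same)
  Node 4: index 4 -> 4 (same)
Nodes that changed position: none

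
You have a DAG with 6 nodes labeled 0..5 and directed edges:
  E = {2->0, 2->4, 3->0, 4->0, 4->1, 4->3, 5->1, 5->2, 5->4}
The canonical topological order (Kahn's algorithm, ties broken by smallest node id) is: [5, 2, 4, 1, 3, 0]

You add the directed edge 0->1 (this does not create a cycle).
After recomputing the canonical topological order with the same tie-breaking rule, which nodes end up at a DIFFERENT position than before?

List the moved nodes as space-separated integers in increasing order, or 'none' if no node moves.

Answer: 0 1 3

Derivation:
Old toposort: [5, 2, 4, 1, 3, 0]
Added edge 0->1
Recompute Kahn (smallest-id tiebreak):
  initial in-degrees: [3, 3, 1, 1, 2, 0]
  ready (indeg=0): [5]
  pop 5: indeg[1]->2; indeg[2]->0; indeg[4]->1 | ready=[2] | order so far=[5]
  pop 2: indeg[0]->2; indeg[4]->0 | ready=[4] | order so far=[5, 2]
  pop 4: indeg[0]->1; indeg[1]->1; indeg[3]->0 | ready=[3] | order so far=[5, 2, 4]
  pop 3: indeg[0]->0 | ready=[0] | order so far=[5, 2, 4, 3]
  pop 0: indeg[1]->0 | ready=[1] | order so far=[5, 2, 4, 3, 0]
  pop 1: no out-edges | ready=[] | order so far=[5, 2, 4, 3, 0, 1]
New canonical toposort: [5, 2, 4, 3, 0, 1]
Compare positions:
  Node 0: index 5 -> 4 (moved)
  Node 1: index 3 -> 5 (moved)
  Node 2: index 1 -> 1 (same)
  Node 3: index 4 -> 3 (moved)
  Node 4: index 2 -> 2 (same)
  Node 5: index 0 -> 0 (same)
Nodes that changed position: 0 1 3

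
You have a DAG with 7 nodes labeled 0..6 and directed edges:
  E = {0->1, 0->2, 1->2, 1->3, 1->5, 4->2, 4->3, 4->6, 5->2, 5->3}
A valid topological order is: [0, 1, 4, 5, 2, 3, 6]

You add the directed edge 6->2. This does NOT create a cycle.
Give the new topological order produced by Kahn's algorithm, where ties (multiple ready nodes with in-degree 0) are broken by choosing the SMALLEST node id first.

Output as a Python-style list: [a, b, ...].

Old toposort: [0, 1, 4, 5, 2, 3, 6]
Added edge: 6->2
Position of 6 (6) > position of 2 (4). Must reorder: 6 must now come before 2.
Run Kahn's algorithm (break ties by smallest node id):
  initial in-degrees: [0, 1, 5, 3, 0, 1, 1]
  ready (indeg=0): [0, 4]
  pop 0: indeg[1]->0; indeg[2]->4 | ready=[1, 4] | order so far=[0]
  pop 1: indeg[2]->3; indeg[3]->2; indeg[5]->0 | ready=[4, 5] | order so far=[0, 1]
  pop 4: indeg[2]->2; indeg[3]->1; indeg[6]->0 | ready=[5, 6] | order so far=[0, 1, 4]
  pop 5: indeg[2]->1; indeg[3]->0 | ready=[3, 6] | order so far=[0, 1, 4, 5]
  pop 3: no out-edges | ready=[6] | order so far=[0, 1, 4, 5, 3]
  pop 6: indeg[2]->0 | ready=[2] | order so far=[0, 1, 4, 5, 3, 6]
  pop 2: no out-edges | ready=[] | order so far=[0, 1, 4, 5, 3, 6, 2]
  Result: [0, 1, 4, 5, 3, 6, 2]

Answer: [0, 1, 4, 5, 3, 6, 2]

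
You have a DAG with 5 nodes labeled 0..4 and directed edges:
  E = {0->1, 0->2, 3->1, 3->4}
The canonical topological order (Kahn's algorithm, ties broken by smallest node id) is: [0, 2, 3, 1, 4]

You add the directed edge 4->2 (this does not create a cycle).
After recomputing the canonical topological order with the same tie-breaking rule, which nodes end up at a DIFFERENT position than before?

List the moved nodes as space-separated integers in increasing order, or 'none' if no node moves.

Answer: 1 2 3 4

Derivation:
Old toposort: [0, 2, 3, 1, 4]
Added edge 4->2
Recompute Kahn (smallest-id tiebreak):
  initial in-degrees: [0, 2, 2, 0, 1]
  ready (indeg=0): [0, 3]
  pop 0: indeg[1]->1; indeg[2]->1 | ready=[3] | order so far=[0]
  pop 3: indeg[1]->0; indeg[4]->0 | ready=[1, 4] | order so far=[0, 3]
  pop 1: no out-edges | ready=[4] | order so far=[0, 3, 1]
  pop 4: indeg[2]->0 | ready=[2] | order so far=[0, 3, 1, 4]
  pop 2: no out-edges | ready=[] | order so far=[0, 3, 1, 4, 2]
New canonical toposort: [0, 3, 1, 4, 2]
Compare positions:
  Node 0: index 0 -> 0 (same)
  Node 1: index 3 -> 2 (moved)
  Node 2: index 1 -> 4 (moved)
  Node 3: index 2 -> 1 (moved)
  Node 4: index 4 -> 3 (moved)
Nodes that changed position: 1 2 3 4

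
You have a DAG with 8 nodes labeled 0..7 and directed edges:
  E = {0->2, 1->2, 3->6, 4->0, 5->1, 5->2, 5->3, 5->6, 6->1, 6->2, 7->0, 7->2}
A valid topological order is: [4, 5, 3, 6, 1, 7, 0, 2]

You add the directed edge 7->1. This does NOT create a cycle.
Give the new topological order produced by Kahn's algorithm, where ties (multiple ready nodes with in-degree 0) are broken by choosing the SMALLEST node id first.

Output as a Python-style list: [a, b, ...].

Old toposort: [4, 5, 3, 6, 1, 7, 0, 2]
Added edge: 7->1
Position of 7 (5) > position of 1 (4). Must reorder: 7 must now come before 1.
Run Kahn's algorithm (break ties by smallest node id):
  initial in-degrees: [2, 3, 5, 1, 0, 0, 2, 0]
  ready (indeg=0): [4, 5, 7]
  pop 4: indeg[0]->1 | ready=[5, 7] | order so far=[4]
  pop 5: indeg[1]->2; indeg[2]->4; indeg[3]->0; indeg[6]->1 | ready=[3, 7] | order so far=[4, 5]
  pop 3: indeg[6]->0 | ready=[6, 7] | order so far=[4, 5, 3]
  pop 6: indeg[1]->1; indeg[2]->3 | ready=[7] | order so far=[4, 5, 3, 6]
  pop 7: indeg[0]->0; indeg[1]->0; indeg[2]->2 | ready=[0, 1] | order so far=[4, 5, 3, 6, 7]
  pop 0: indeg[2]->1 | ready=[1] | order so far=[4, 5, 3, 6, 7, 0]
  pop 1: indeg[2]->0 | ready=[2] | order so far=[4, 5, 3, 6, 7, 0, 1]
  pop 2: no out-edges | ready=[] | order so far=[4, 5, 3, 6, 7, 0, 1, 2]
  Result: [4, 5, 3, 6, 7, 0, 1, 2]

Answer: [4, 5, 3, 6, 7, 0, 1, 2]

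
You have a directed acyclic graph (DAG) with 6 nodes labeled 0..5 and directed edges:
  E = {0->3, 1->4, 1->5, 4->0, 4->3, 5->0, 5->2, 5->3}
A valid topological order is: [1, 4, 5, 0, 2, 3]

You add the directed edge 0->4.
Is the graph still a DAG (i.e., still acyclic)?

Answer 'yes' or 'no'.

Given toposort: [1, 4, 5, 0, 2, 3]
Position of 0: index 3; position of 4: index 1
New edge 0->4: backward (u after v in old order)
Backward edge: old toposort is now invalid. Check if this creates a cycle.
Does 4 already reach 0? Reachable from 4: [0, 3, 4]. YES -> cycle!
Still a DAG? no

Answer: no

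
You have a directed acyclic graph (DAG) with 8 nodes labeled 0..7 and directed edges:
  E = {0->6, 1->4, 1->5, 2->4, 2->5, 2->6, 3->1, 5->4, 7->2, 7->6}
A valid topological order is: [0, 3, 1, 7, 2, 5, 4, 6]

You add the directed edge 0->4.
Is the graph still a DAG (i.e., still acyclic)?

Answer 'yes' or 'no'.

Given toposort: [0, 3, 1, 7, 2, 5, 4, 6]
Position of 0: index 0; position of 4: index 6
New edge 0->4: forward
Forward edge: respects the existing order. Still a DAG, same toposort still valid.
Still a DAG? yes

Answer: yes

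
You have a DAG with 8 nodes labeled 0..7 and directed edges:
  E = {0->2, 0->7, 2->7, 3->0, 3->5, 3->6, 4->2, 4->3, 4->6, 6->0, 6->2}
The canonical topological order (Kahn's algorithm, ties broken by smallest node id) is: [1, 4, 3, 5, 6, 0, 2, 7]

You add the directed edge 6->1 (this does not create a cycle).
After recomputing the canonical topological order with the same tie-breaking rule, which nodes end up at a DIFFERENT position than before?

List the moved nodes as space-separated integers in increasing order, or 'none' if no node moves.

Old toposort: [1, 4, 3, 5, 6, 0, 2, 7]
Added edge 6->1
Recompute Kahn (smallest-id tiebreak):
  initial in-degrees: [2, 1, 3, 1, 0, 1, 2, 2]
  ready (indeg=0): [4]
  pop 4: indeg[2]->2; indeg[3]->0; indeg[6]->1 | ready=[3] | order so far=[4]
  pop 3: indeg[0]->1; indeg[5]->0; indeg[6]->0 | ready=[5, 6] | order so far=[4, 3]
  pop 5: no out-edges | ready=[6] | order so far=[4, 3, 5]
  pop 6: indeg[0]->0; indeg[1]->0; indeg[2]->1 | ready=[0, 1] | order so far=[4, 3, 5, 6]
  pop 0: indeg[2]->0; indeg[7]->1 | ready=[1, 2] | order so far=[4, 3, 5, 6, 0]
  pop 1: no out-edges | ready=[2] | order so far=[4, 3, 5, 6, 0, 1]
  pop 2: indeg[7]->0 | ready=[7] | order so far=[4, 3, 5, 6, 0, 1, 2]
  pop 7: no out-edges | ready=[] | order so far=[4, 3, 5, 6, 0, 1, 2, 7]
New canonical toposort: [4, 3, 5, 6, 0, 1, 2, 7]
Compare positions:
  Node 0: index 5 -> 4 (moved)
  Node 1: index 0 -> 5 (moved)
  Node 2: index 6 -> 6 (same)
  Node 3: index 2 -> 1 (moved)
  Node 4: index 1 -> 0 (moved)
  Node 5: index 3 -> 2 (moved)
  Node 6: index 4 -> 3 (moved)
  Node 7: index 7 -> 7 (same)
Nodes that changed position: 0 1 3 4 5 6

Answer: 0 1 3 4 5 6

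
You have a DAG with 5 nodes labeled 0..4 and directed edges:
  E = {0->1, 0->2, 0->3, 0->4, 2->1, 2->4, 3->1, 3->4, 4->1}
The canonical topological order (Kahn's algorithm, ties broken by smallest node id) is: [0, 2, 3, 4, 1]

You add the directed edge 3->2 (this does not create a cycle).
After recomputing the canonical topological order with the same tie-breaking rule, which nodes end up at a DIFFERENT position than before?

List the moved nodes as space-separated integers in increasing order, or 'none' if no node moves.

Answer: 2 3

Derivation:
Old toposort: [0, 2, 3, 4, 1]
Added edge 3->2
Recompute Kahn (smallest-id tiebreak):
  initial in-degrees: [0, 4, 2, 1, 3]
  ready (indeg=0): [0]
  pop 0: indeg[1]->3; indeg[2]->1; indeg[3]->0; indeg[4]->2 | ready=[3] | order so far=[0]
  pop 3: indeg[1]->2; indeg[2]->0; indeg[4]->1 | ready=[2] | order so far=[0, 3]
  pop 2: indeg[1]->1; indeg[4]->0 | ready=[4] | order so far=[0, 3, 2]
  pop 4: indeg[1]->0 | ready=[1] | order so far=[0, 3, 2, 4]
  pop 1: no out-edges | ready=[] | order so far=[0, 3, 2, 4, 1]
New canonical toposort: [0, 3, 2, 4, 1]
Compare positions:
  Node 0: index 0 -> 0 (same)
  Node 1: index 4 -> 4 (same)
  Node 2: index 1 -> 2 (moved)
  Node 3: index 2 -> 1 (moved)
  Node 4: index 3 -> 3 (same)
Nodes that changed position: 2 3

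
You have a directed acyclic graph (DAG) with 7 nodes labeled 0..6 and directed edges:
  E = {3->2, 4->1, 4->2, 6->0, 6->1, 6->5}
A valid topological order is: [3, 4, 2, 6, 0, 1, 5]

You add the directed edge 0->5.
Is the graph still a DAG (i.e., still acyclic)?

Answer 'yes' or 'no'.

Answer: yes

Derivation:
Given toposort: [3, 4, 2, 6, 0, 1, 5]
Position of 0: index 4; position of 5: index 6
New edge 0->5: forward
Forward edge: respects the existing order. Still a DAG, same toposort still valid.
Still a DAG? yes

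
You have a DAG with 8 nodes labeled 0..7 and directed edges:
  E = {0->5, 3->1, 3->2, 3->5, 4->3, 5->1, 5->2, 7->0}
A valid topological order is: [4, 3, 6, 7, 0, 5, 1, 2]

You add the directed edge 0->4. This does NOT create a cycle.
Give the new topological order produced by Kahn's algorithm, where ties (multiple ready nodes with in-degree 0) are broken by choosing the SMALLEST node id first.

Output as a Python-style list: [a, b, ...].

Old toposort: [4, 3, 6, 7, 0, 5, 1, 2]
Added edge: 0->4
Position of 0 (4) > position of 4 (0). Must reorder: 0 must now come before 4.
Run Kahn's algorithm (break ties by smallest node id):
  initial in-degrees: [1, 2, 2, 1, 1, 2, 0, 0]
  ready (indeg=0): [6, 7]
  pop 6: no out-edges | ready=[7] | order so far=[6]
  pop 7: indeg[0]->0 | ready=[0] | order so far=[6, 7]
  pop 0: indeg[4]->0; indeg[5]->1 | ready=[4] | order so far=[6, 7, 0]
  pop 4: indeg[3]->0 | ready=[3] | order so far=[6, 7, 0, 4]
  pop 3: indeg[1]->1; indeg[2]->1; indeg[5]->0 | ready=[5] | order so far=[6, 7, 0, 4, 3]
  pop 5: indeg[1]->0; indeg[2]->0 | ready=[1, 2] | order so far=[6, 7, 0, 4, 3, 5]
  pop 1: no out-edges | ready=[2] | order so far=[6, 7, 0, 4, 3, 5, 1]
  pop 2: no out-edges | ready=[] | order so far=[6, 7, 0, 4, 3, 5, 1, 2]
  Result: [6, 7, 0, 4, 3, 5, 1, 2]

Answer: [6, 7, 0, 4, 3, 5, 1, 2]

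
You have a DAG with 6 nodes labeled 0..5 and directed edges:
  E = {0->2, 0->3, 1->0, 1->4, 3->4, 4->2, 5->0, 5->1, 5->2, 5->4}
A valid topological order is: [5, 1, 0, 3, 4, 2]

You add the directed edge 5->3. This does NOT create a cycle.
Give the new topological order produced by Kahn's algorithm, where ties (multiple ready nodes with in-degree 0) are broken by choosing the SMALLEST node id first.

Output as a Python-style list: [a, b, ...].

Old toposort: [5, 1, 0, 3, 4, 2]
Added edge: 5->3
Position of 5 (0) < position of 3 (3). Old order still valid.
Run Kahn's algorithm (break ties by smallest node id):
  initial in-degrees: [2, 1, 3, 2, 3, 0]
  ready (indeg=0): [5]
  pop 5: indeg[0]->1; indeg[1]->0; indeg[2]->2; indeg[3]->1; indeg[4]->2 | ready=[1] | order so far=[5]
  pop 1: indeg[0]->0; indeg[4]->1 | ready=[0] | order so far=[5, 1]
  pop 0: indeg[2]->1; indeg[3]->0 | ready=[3] | order so far=[5, 1, 0]
  pop 3: indeg[4]->0 | ready=[4] | order so far=[5, 1, 0, 3]
  pop 4: indeg[2]->0 | ready=[2] | order so far=[5, 1, 0, 3, 4]
  pop 2: no out-edges | ready=[] | order so far=[5, 1, 0, 3, 4, 2]
  Result: [5, 1, 0, 3, 4, 2]

Answer: [5, 1, 0, 3, 4, 2]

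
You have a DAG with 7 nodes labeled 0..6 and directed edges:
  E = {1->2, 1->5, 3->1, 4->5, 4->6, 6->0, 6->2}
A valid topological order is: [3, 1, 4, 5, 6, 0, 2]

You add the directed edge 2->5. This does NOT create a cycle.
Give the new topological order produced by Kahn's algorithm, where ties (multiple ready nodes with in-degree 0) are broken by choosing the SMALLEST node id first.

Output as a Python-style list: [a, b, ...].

Answer: [3, 1, 4, 6, 0, 2, 5]

Derivation:
Old toposort: [3, 1, 4, 5, 6, 0, 2]
Added edge: 2->5
Position of 2 (6) > position of 5 (3). Must reorder: 2 must now come before 5.
Run Kahn's algorithm (break ties by smallest node id):
  initial in-degrees: [1, 1, 2, 0, 0, 3, 1]
  ready (indeg=0): [3, 4]
  pop 3: indeg[1]->0 | ready=[1, 4] | order so far=[3]
  pop 1: indeg[2]->1; indeg[5]->2 | ready=[4] | order so far=[3, 1]
  pop 4: indeg[5]->1; indeg[6]->0 | ready=[6] | order so far=[3, 1, 4]
  pop 6: indeg[0]->0; indeg[2]->0 | ready=[0, 2] | order so far=[3, 1, 4, 6]
  pop 0: no out-edges | ready=[2] | order so far=[3, 1, 4, 6, 0]
  pop 2: indeg[5]->0 | ready=[5] | order so far=[3, 1, 4, 6, 0, 2]
  pop 5: no out-edges | ready=[] | order so far=[3, 1, 4, 6, 0, 2, 5]
  Result: [3, 1, 4, 6, 0, 2, 5]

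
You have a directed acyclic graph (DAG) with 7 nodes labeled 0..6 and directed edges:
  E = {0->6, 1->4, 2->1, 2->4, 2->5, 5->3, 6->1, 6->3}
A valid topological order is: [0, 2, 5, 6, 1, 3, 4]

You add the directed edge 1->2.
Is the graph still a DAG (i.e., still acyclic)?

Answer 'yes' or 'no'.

Given toposort: [0, 2, 5, 6, 1, 3, 4]
Position of 1: index 4; position of 2: index 1
New edge 1->2: backward (u after v in old order)
Backward edge: old toposort is now invalid. Check if this creates a cycle.
Does 2 already reach 1? Reachable from 2: [1, 2, 3, 4, 5]. YES -> cycle!
Still a DAG? no

Answer: no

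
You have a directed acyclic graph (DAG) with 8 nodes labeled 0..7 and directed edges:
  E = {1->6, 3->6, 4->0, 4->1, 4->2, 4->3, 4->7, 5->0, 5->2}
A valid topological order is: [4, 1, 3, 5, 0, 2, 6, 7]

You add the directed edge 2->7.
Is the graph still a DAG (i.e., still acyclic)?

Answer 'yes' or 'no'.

Given toposort: [4, 1, 3, 5, 0, 2, 6, 7]
Position of 2: index 5; position of 7: index 7
New edge 2->7: forward
Forward edge: respects the existing order. Still a DAG, same toposort still valid.
Still a DAG? yes

Answer: yes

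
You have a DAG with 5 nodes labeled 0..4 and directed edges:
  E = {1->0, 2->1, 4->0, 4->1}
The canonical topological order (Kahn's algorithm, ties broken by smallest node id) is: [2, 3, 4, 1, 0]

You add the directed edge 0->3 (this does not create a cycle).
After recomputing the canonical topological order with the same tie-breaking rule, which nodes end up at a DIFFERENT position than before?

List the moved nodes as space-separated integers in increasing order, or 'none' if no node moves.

Answer: 0 1 3 4

Derivation:
Old toposort: [2, 3, 4, 1, 0]
Added edge 0->3
Recompute Kahn (smallest-id tiebreak):
  initial in-degrees: [2, 2, 0, 1, 0]
  ready (indeg=0): [2, 4]
  pop 2: indeg[1]->1 | ready=[4] | order so far=[2]
  pop 4: indeg[0]->1; indeg[1]->0 | ready=[1] | order so far=[2, 4]
  pop 1: indeg[0]->0 | ready=[0] | order so far=[2, 4, 1]
  pop 0: indeg[3]->0 | ready=[3] | order so far=[2, 4, 1, 0]
  pop 3: no out-edges | ready=[] | order so far=[2, 4, 1, 0, 3]
New canonical toposort: [2, 4, 1, 0, 3]
Compare positions:
  Node 0: index 4 -> 3 (moved)
  Node 1: index 3 -> 2 (moved)
  Node 2: index 0 -> 0 (same)
  Node 3: index 1 -> 4 (moved)
  Node 4: index 2 -> 1 (moved)
Nodes that changed position: 0 1 3 4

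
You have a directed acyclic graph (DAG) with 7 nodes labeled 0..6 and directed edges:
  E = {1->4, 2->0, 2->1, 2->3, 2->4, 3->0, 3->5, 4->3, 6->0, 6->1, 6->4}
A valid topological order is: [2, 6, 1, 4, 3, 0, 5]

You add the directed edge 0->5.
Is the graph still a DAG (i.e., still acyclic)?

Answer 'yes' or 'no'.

Given toposort: [2, 6, 1, 4, 3, 0, 5]
Position of 0: index 5; position of 5: index 6
New edge 0->5: forward
Forward edge: respects the existing order. Still a DAG, same toposort still valid.
Still a DAG? yes

Answer: yes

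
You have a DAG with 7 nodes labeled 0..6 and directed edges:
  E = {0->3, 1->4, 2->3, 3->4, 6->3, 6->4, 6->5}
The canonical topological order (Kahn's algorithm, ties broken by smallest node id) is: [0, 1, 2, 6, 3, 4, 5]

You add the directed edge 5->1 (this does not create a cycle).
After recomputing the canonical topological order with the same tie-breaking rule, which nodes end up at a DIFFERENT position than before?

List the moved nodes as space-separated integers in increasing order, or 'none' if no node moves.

Old toposort: [0, 1, 2, 6, 3, 4, 5]
Added edge 5->1
Recompute Kahn (smallest-id tiebreak):
  initial in-degrees: [0, 1, 0, 3, 3, 1, 0]
  ready (indeg=0): [0, 2, 6]
  pop 0: indeg[3]->2 | ready=[2, 6] | order so far=[0]
  pop 2: indeg[3]->1 | ready=[6] | order so far=[0, 2]
  pop 6: indeg[3]->0; indeg[4]->2; indeg[5]->0 | ready=[3, 5] | order so far=[0, 2, 6]
  pop 3: indeg[4]->1 | ready=[5] | order so far=[0, 2, 6, 3]
  pop 5: indeg[1]->0 | ready=[1] | order so far=[0, 2, 6, 3, 5]
  pop 1: indeg[4]->0 | ready=[4] | order so far=[0, 2, 6, 3, 5, 1]
  pop 4: no out-edges | ready=[] | order so far=[0, 2, 6, 3, 5, 1, 4]
New canonical toposort: [0, 2, 6, 3, 5, 1, 4]
Compare positions:
  Node 0: index 0 -> 0 (same)
  Node 1: index 1 -> 5 (moved)
  Node 2: index 2 -> 1 (moved)
  Node 3: index 4 -> 3 (moved)
  Node 4: index 5 -> 6 (moved)
  Node 5: index 6 -> 4 (moved)
  Node 6: index 3 -> 2 (moved)
Nodes that changed position: 1 2 3 4 5 6

Answer: 1 2 3 4 5 6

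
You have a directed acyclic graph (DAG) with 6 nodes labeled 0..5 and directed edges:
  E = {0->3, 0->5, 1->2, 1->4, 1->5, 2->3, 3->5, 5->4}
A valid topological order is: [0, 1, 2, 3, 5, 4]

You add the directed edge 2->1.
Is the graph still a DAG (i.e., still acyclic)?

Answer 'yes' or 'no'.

Answer: no

Derivation:
Given toposort: [0, 1, 2, 3, 5, 4]
Position of 2: index 2; position of 1: index 1
New edge 2->1: backward (u after v in old order)
Backward edge: old toposort is now invalid. Check if this creates a cycle.
Does 1 already reach 2? Reachable from 1: [1, 2, 3, 4, 5]. YES -> cycle!
Still a DAG? no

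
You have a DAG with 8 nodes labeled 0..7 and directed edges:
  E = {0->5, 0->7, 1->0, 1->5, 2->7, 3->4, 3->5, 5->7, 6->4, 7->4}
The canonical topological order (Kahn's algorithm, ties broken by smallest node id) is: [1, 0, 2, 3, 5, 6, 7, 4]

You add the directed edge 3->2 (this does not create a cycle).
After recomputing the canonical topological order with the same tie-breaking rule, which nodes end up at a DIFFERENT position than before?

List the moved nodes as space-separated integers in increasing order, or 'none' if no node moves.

Old toposort: [1, 0, 2, 3, 5, 6, 7, 4]
Added edge 3->2
Recompute Kahn (smallest-id tiebreak):
  initial in-degrees: [1, 0, 1, 0, 3, 3, 0, 3]
  ready (indeg=0): [1, 3, 6]
  pop 1: indeg[0]->0; indeg[5]->2 | ready=[0, 3, 6] | order so far=[1]
  pop 0: indeg[5]->1; indeg[7]->2 | ready=[3, 6] | order so far=[1, 0]
  pop 3: indeg[2]->0; indeg[4]->2; indeg[5]->0 | ready=[2, 5, 6] | order so far=[1, 0, 3]
  pop 2: indeg[7]->1 | ready=[5, 6] | order so far=[1, 0, 3, 2]
  pop 5: indeg[7]->0 | ready=[6, 7] | order so far=[1, 0, 3, 2, 5]
  pop 6: indeg[4]->1 | ready=[7] | order so far=[1, 0, 3, 2, 5, 6]
  pop 7: indeg[4]->0 | ready=[4] | order so far=[1, 0, 3, 2, 5, 6, 7]
  pop 4: no out-edges | ready=[] | order so far=[1, 0, 3, 2, 5, 6, 7, 4]
New canonical toposort: [1, 0, 3, 2, 5, 6, 7, 4]
Compare positions:
  Node 0: index 1 -> 1 (same)
  Node 1: index 0 -> 0 (same)
  Node 2: index 2 -> 3 (moved)
  Node 3: index 3 -> 2 (moved)
  Node 4: index 7 -> 7 (same)
  Node 5: index 4 -> 4 (same)
  Node 6: index 5 -> 5 (same)
  Node 7: index 6 -> 6 (same)
Nodes that changed position: 2 3

Answer: 2 3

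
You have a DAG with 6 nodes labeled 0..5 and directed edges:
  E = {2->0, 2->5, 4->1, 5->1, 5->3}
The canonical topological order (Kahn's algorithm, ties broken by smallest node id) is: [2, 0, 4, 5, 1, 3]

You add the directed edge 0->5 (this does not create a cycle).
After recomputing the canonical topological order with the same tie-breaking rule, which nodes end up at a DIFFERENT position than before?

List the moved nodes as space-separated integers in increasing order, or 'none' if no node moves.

Old toposort: [2, 0, 4, 5, 1, 3]
Added edge 0->5
Recompute Kahn (smallest-id tiebreak):
  initial in-degrees: [1, 2, 0, 1, 0, 2]
  ready (indeg=0): [2, 4]
  pop 2: indeg[0]->0; indeg[5]->1 | ready=[0, 4] | order so far=[2]
  pop 0: indeg[5]->0 | ready=[4, 5] | order so far=[2, 0]
  pop 4: indeg[1]->1 | ready=[5] | order so far=[2, 0, 4]
  pop 5: indeg[1]->0; indeg[3]->0 | ready=[1, 3] | order so far=[2, 0, 4, 5]
  pop 1: no out-edges | ready=[3] | order so far=[2, 0, 4, 5, 1]
  pop 3: no out-edges | ready=[] | order so far=[2, 0, 4, 5, 1, 3]
New canonical toposort: [2, 0, 4, 5, 1, 3]
Compare positions:
  Node 0: index 1 -> 1 (same)
  Node 1: index 4 -> 4 (same)
  Node 2: index 0 -> 0 (same)
  Node 3: index 5 -> 5 (same)
  Node 4: index 2 -> 2 (same)
  Node 5: index 3 -> 3 (same)
Nodes that changed position: none

Answer: none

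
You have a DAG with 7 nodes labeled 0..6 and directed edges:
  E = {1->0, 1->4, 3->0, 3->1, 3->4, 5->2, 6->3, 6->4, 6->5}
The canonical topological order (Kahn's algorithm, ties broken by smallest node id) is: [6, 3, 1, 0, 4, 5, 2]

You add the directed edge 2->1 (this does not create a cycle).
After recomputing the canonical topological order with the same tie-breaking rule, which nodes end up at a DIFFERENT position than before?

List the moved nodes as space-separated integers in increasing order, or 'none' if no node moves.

Answer: 0 1 2 4 5

Derivation:
Old toposort: [6, 3, 1, 0, 4, 5, 2]
Added edge 2->1
Recompute Kahn (smallest-id tiebreak):
  initial in-degrees: [2, 2, 1, 1, 3, 1, 0]
  ready (indeg=0): [6]
  pop 6: indeg[3]->0; indeg[4]->2; indeg[5]->0 | ready=[3, 5] | order so far=[6]
  pop 3: indeg[0]->1; indeg[1]->1; indeg[4]->1 | ready=[5] | order so far=[6, 3]
  pop 5: indeg[2]->0 | ready=[2] | order so far=[6, 3, 5]
  pop 2: indeg[1]->0 | ready=[1] | order so far=[6, 3, 5, 2]
  pop 1: indeg[0]->0; indeg[4]->0 | ready=[0, 4] | order so far=[6, 3, 5, 2, 1]
  pop 0: no out-edges | ready=[4] | order so far=[6, 3, 5, 2, 1, 0]
  pop 4: no out-edges | ready=[] | order so far=[6, 3, 5, 2, 1, 0, 4]
New canonical toposort: [6, 3, 5, 2, 1, 0, 4]
Compare positions:
  Node 0: index 3 -> 5 (moved)
  Node 1: index 2 -> 4 (moved)
  Node 2: index 6 -> 3 (moved)
  Node 3: index 1 -> 1 (same)
  Node 4: index 4 -> 6 (moved)
  Node 5: index 5 -> 2 (moved)
  Node 6: index 0 -> 0 (same)
Nodes that changed position: 0 1 2 4 5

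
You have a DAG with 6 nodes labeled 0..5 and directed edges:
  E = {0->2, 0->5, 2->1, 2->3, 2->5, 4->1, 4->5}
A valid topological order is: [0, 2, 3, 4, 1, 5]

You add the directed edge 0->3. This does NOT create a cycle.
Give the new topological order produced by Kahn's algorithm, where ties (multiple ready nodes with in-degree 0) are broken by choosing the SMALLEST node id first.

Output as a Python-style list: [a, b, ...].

Answer: [0, 2, 3, 4, 1, 5]

Derivation:
Old toposort: [0, 2, 3, 4, 1, 5]
Added edge: 0->3
Position of 0 (0) < position of 3 (2). Old order still valid.
Run Kahn's algorithm (break ties by smallest node id):
  initial in-degrees: [0, 2, 1, 2, 0, 3]
  ready (indeg=0): [0, 4]
  pop 0: indeg[2]->0; indeg[3]->1; indeg[5]->2 | ready=[2, 4] | order so far=[0]
  pop 2: indeg[1]->1; indeg[3]->0; indeg[5]->1 | ready=[3, 4] | order so far=[0, 2]
  pop 3: no out-edges | ready=[4] | order so far=[0, 2, 3]
  pop 4: indeg[1]->0; indeg[5]->0 | ready=[1, 5] | order so far=[0, 2, 3, 4]
  pop 1: no out-edges | ready=[5] | order so far=[0, 2, 3, 4, 1]
  pop 5: no out-edges | ready=[] | order so far=[0, 2, 3, 4, 1, 5]
  Result: [0, 2, 3, 4, 1, 5]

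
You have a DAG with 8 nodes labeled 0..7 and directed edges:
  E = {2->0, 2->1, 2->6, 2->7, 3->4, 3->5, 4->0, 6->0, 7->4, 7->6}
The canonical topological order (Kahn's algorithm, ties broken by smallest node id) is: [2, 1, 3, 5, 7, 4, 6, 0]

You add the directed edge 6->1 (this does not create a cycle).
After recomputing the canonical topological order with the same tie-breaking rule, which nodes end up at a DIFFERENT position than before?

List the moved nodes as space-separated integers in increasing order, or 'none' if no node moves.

Answer: 0 1 3 4 5 6 7

Derivation:
Old toposort: [2, 1, 3, 5, 7, 4, 6, 0]
Added edge 6->1
Recompute Kahn (smallest-id tiebreak):
  initial in-degrees: [3, 2, 0, 0, 2, 1, 2, 1]
  ready (indeg=0): [2, 3]
  pop 2: indeg[0]->2; indeg[1]->1; indeg[6]->1; indeg[7]->0 | ready=[3, 7] | order so far=[2]
  pop 3: indeg[4]->1; indeg[5]->0 | ready=[5, 7] | order so far=[2, 3]
  pop 5: no out-edges | ready=[7] | order so far=[2, 3, 5]
  pop 7: indeg[4]->0; indeg[6]->0 | ready=[4, 6] | order so far=[2, 3, 5, 7]
  pop 4: indeg[0]->1 | ready=[6] | order so far=[2, 3, 5, 7, 4]
  pop 6: indeg[0]->0; indeg[1]->0 | ready=[0, 1] | order so far=[2, 3, 5, 7, 4, 6]
  pop 0: no out-edges | ready=[1] | order so far=[2, 3, 5, 7, 4, 6, 0]
  pop 1: no out-edges | ready=[] | order so far=[2, 3, 5, 7, 4, 6, 0, 1]
New canonical toposort: [2, 3, 5, 7, 4, 6, 0, 1]
Compare positions:
  Node 0: index 7 -> 6 (moved)
  Node 1: index 1 -> 7 (moved)
  Node 2: index 0 -> 0 (same)
  Node 3: index 2 -> 1 (moved)
  Node 4: index 5 -> 4 (moved)
  Node 5: index 3 -> 2 (moved)
  Node 6: index 6 -> 5 (moved)
  Node 7: index 4 -> 3 (moved)
Nodes that changed position: 0 1 3 4 5 6 7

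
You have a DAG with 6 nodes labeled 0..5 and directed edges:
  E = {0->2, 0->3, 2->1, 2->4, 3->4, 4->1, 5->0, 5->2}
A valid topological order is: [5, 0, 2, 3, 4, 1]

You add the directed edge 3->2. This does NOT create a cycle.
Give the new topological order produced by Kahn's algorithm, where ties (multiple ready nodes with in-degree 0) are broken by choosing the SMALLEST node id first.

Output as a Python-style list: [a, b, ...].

Answer: [5, 0, 3, 2, 4, 1]

Derivation:
Old toposort: [5, 0, 2, 3, 4, 1]
Added edge: 3->2
Position of 3 (3) > position of 2 (2). Must reorder: 3 must now come before 2.
Run Kahn's algorithm (break ties by smallest node id):
  initial in-degrees: [1, 2, 3, 1, 2, 0]
  ready (indeg=0): [5]
  pop 5: indeg[0]->0; indeg[2]->2 | ready=[0] | order so far=[5]
  pop 0: indeg[2]->1; indeg[3]->0 | ready=[3] | order so far=[5, 0]
  pop 3: indeg[2]->0; indeg[4]->1 | ready=[2] | order so far=[5, 0, 3]
  pop 2: indeg[1]->1; indeg[4]->0 | ready=[4] | order so far=[5, 0, 3, 2]
  pop 4: indeg[1]->0 | ready=[1] | order so far=[5, 0, 3, 2, 4]
  pop 1: no out-edges | ready=[] | order so far=[5, 0, 3, 2, 4, 1]
  Result: [5, 0, 3, 2, 4, 1]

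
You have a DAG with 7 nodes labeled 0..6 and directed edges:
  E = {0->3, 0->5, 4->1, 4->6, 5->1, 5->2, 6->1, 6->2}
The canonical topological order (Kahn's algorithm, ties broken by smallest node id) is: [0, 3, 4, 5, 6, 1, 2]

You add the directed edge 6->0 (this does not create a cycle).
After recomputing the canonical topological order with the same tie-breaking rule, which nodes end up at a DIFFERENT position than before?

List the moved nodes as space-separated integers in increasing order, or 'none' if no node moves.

Old toposort: [0, 3, 4, 5, 6, 1, 2]
Added edge 6->0
Recompute Kahn (smallest-id tiebreak):
  initial in-degrees: [1, 3, 2, 1, 0, 1, 1]
  ready (indeg=0): [4]
  pop 4: indeg[1]->2; indeg[6]->0 | ready=[6] | order so far=[4]
  pop 6: indeg[0]->0; indeg[1]->1; indeg[2]->1 | ready=[0] | order so far=[4, 6]
  pop 0: indeg[3]->0; indeg[5]->0 | ready=[3, 5] | order so far=[4, 6, 0]
  pop 3: no out-edges | ready=[5] | order so far=[4, 6, 0, 3]
  pop 5: indeg[1]->0; indeg[2]->0 | ready=[1, 2] | order so far=[4, 6, 0, 3, 5]
  pop 1: no out-edges | ready=[2] | order so far=[4, 6, 0, 3, 5, 1]
  pop 2: no out-edges | ready=[] | order so far=[4, 6, 0, 3, 5, 1, 2]
New canonical toposort: [4, 6, 0, 3, 5, 1, 2]
Compare positions:
  Node 0: index 0 -> 2 (moved)
  Node 1: index 5 -> 5 (same)
  Node 2: index 6 -> 6 (same)
  Node 3: index 1 -> 3 (moved)
  Node 4: index 2 -> 0 (moved)
  Node 5: index 3 -> 4 (moved)
  Node 6: index 4 -> 1 (moved)
Nodes that changed position: 0 3 4 5 6

Answer: 0 3 4 5 6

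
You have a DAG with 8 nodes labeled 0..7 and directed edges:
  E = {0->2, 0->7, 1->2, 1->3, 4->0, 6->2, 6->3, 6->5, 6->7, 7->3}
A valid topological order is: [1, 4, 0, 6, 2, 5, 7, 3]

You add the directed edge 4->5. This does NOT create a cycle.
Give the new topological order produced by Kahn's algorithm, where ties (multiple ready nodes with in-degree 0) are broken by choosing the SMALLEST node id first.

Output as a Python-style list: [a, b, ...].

Answer: [1, 4, 0, 6, 2, 5, 7, 3]

Derivation:
Old toposort: [1, 4, 0, 6, 2, 5, 7, 3]
Added edge: 4->5
Position of 4 (1) < position of 5 (5). Old order still valid.
Run Kahn's algorithm (break ties by smallest node id):
  initial in-degrees: [1, 0, 3, 3, 0, 2, 0, 2]
  ready (indeg=0): [1, 4, 6]
  pop 1: indeg[2]->2; indeg[3]->2 | ready=[4, 6] | order so far=[1]
  pop 4: indeg[0]->0; indeg[5]->1 | ready=[0, 6] | order so far=[1, 4]
  pop 0: indeg[2]->1; indeg[7]->1 | ready=[6] | order so far=[1, 4, 0]
  pop 6: indeg[2]->0; indeg[3]->1; indeg[5]->0; indeg[7]->0 | ready=[2, 5, 7] | order so far=[1, 4, 0, 6]
  pop 2: no out-edges | ready=[5, 7] | order so far=[1, 4, 0, 6, 2]
  pop 5: no out-edges | ready=[7] | order so far=[1, 4, 0, 6, 2, 5]
  pop 7: indeg[3]->0 | ready=[3] | order so far=[1, 4, 0, 6, 2, 5, 7]
  pop 3: no out-edges | ready=[] | order so far=[1, 4, 0, 6, 2, 5, 7, 3]
  Result: [1, 4, 0, 6, 2, 5, 7, 3]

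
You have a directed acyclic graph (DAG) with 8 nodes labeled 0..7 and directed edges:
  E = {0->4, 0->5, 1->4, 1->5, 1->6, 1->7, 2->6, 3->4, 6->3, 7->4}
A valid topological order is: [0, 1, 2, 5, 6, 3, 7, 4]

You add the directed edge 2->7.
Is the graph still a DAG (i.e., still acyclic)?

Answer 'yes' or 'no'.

Given toposort: [0, 1, 2, 5, 6, 3, 7, 4]
Position of 2: index 2; position of 7: index 6
New edge 2->7: forward
Forward edge: respects the existing order. Still a DAG, same toposort still valid.
Still a DAG? yes

Answer: yes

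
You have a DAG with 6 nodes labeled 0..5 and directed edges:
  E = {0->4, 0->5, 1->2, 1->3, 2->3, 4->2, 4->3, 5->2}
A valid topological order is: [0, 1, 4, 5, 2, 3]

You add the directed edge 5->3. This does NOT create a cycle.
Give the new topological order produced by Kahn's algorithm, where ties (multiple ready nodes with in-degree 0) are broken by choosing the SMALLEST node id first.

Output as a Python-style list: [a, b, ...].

Answer: [0, 1, 4, 5, 2, 3]

Derivation:
Old toposort: [0, 1, 4, 5, 2, 3]
Added edge: 5->3
Position of 5 (3) < position of 3 (5). Old order still valid.
Run Kahn's algorithm (break ties by smallest node id):
  initial in-degrees: [0, 0, 3, 4, 1, 1]
  ready (indeg=0): [0, 1]
  pop 0: indeg[4]->0; indeg[5]->0 | ready=[1, 4, 5] | order so far=[0]
  pop 1: indeg[2]->2; indeg[3]->3 | ready=[4, 5] | order so far=[0, 1]
  pop 4: indeg[2]->1; indeg[3]->2 | ready=[5] | order so far=[0, 1, 4]
  pop 5: indeg[2]->0; indeg[3]->1 | ready=[2] | order so far=[0, 1, 4, 5]
  pop 2: indeg[3]->0 | ready=[3] | order so far=[0, 1, 4, 5, 2]
  pop 3: no out-edges | ready=[] | order so far=[0, 1, 4, 5, 2, 3]
  Result: [0, 1, 4, 5, 2, 3]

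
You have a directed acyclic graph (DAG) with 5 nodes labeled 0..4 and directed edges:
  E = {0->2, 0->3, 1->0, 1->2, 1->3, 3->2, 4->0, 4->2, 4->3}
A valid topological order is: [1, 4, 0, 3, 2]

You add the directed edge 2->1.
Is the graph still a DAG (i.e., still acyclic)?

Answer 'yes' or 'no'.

Given toposort: [1, 4, 0, 3, 2]
Position of 2: index 4; position of 1: index 0
New edge 2->1: backward (u after v in old order)
Backward edge: old toposort is now invalid. Check if this creates a cycle.
Does 1 already reach 2? Reachable from 1: [0, 1, 2, 3]. YES -> cycle!
Still a DAG? no

Answer: no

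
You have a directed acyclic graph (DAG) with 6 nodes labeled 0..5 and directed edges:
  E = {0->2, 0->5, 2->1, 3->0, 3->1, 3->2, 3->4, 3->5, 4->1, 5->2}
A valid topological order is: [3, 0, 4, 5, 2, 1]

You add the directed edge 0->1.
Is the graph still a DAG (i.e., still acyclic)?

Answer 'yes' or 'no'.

Given toposort: [3, 0, 4, 5, 2, 1]
Position of 0: index 1; position of 1: index 5
New edge 0->1: forward
Forward edge: respects the existing order. Still a DAG, same toposort still valid.
Still a DAG? yes

Answer: yes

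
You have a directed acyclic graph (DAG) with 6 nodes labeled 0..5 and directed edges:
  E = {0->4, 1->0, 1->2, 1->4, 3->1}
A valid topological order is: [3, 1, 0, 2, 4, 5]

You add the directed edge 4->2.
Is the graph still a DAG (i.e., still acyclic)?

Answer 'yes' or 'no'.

Answer: yes

Derivation:
Given toposort: [3, 1, 0, 2, 4, 5]
Position of 4: index 4; position of 2: index 3
New edge 4->2: backward (u after v in old order)
Backward edge: old toposort is now invalid. Check if this creates a cycle.
Does 2 already reach 4? Reachable from 2: [2]. NO -> still a DAG (reorder needed).
Still a DAG? yes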